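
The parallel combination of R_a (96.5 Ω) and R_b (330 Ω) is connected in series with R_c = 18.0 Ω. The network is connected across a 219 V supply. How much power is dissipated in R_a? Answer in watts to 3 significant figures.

323 W

Collapse the R_a‖R_b pair into one equivalent R_p; then R_p and R_c form a series string.
R_p = (96.5×330)/(96.5+330) = 74.67 Ω
R_total = R_p + 18.0 = 74.67 + 18.0 = 92.67 Ω
I = V / R_total = 219 / 92.67 = 2.363 A
Voltage across the parallel pair: V_p = I × R_p = 2.363 × 74.67 = 176.5 V
Use P = V²/R for R_a with V = V_p.
P_R_a = (176.5)² / 96.5 = 322.7 W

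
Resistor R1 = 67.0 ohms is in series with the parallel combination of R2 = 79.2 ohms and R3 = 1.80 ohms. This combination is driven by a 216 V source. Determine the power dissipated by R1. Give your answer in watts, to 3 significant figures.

661 W

Reduce the parallel pair to R_p first; the network is then a simple series string.
R_p = (79.2×1.80)/(79.2+1.80) = 1.760 Ω
R_total = 67.0 + 1.760 = 68.76 Ω
I = V / R_total = 216 / 68.76 = 3.141 A
R1 is in the main series path, so its power is I²R1.
P_R1 = (3.141)² × 67.0 = 661.2 W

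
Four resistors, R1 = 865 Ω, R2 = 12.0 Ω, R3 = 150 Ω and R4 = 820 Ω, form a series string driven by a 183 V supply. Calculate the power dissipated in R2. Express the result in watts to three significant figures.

The current is common to all series resistors; compute it, then apply P = I²R for the target.
R_total = 865 + 12.0 + 150 + 820 = 1847 Ω
I = V / R_total = 183 / 1847 = 0.09908 A
P_R2 = I² × R2 = (0.09908)² × 12.0 = 0.1178 W

0.118 W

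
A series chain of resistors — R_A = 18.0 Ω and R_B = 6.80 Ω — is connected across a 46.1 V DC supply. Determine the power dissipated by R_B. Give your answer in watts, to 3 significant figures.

Since the resistors are in series they all carry the loop current I = V/R_total; the power in any one is I²R.
R_total = 18.0 + 6.80 = 24.80 Ω
I = V / R_total = 46.1 / 24.80 = 1.859 A
P_R_B = I² × R_B = (1.859)² × 6.80 = 23.50 W

23.5 W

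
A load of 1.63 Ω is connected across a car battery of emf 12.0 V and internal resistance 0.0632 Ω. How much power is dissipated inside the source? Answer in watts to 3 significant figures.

The internal resistance carries the same current as the load; P_int = I²r.
I = ε / (r + R) = 12.0 / (0.0632 + 1.63) = 7.087 A
P_int = I² r = (7.087)² × 0.0632 = 3.174 W

3.17 W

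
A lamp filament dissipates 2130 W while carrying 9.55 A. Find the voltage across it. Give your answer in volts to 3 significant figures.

223 V

Inverting the appropriate power form: V = P / I.
V = 2130 / 9.550 = 223.0 V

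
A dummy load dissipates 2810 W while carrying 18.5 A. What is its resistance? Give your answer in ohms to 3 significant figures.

8.21 Ω

From P = V I = I²R = V²/R, with the two given quantities we get R = P / I².
R = 2810 / (18.50)² = 8.210 Ω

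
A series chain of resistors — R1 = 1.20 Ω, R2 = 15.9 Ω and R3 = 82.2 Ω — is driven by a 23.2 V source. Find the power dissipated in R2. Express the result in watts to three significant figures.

0.868 W

The current is common to all series resistors; compute it, then apply P = I²R for the target.
R_total = 1.20 + 15.9 + 82.2 = 99.30 Ω
I = V / R_total = 23.2 / 99.30 = 0.2336 A
P_R2 = I² × R2 = (0.2336)² × 15.9 = 0.8679 W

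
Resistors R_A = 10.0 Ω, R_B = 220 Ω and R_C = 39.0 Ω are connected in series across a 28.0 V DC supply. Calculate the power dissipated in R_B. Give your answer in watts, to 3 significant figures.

Every series element carries the same I. Get I from the total resistance, then P = I² × R_B.
R_total = 10.0 + 220 + 39.0 = 269.0 Ω
I = V / R_total = 28.0 / 269.0 = 0.1041 A
P_R_B = I² × R_B = (0.1041)² × 220 = 2.384 W

2.38 W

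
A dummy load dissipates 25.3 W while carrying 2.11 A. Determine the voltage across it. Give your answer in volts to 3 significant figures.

12.0 V

Rearranging the power relation for the two known quantities gives V = P / I.
V = 25.3 / 2.110 = 11.99 V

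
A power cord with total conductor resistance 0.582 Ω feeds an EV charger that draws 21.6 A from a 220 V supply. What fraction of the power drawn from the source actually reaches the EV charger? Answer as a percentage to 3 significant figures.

94.3 %

The power cord carries the full 21.6 A.
P_line = I² R_line = (21.60)² × 0.582 = 271.5 W
P_source = V I = 220 × 21.60 = 4752 W; P_load = 4480 W
η = P_load / P_source = 4480 / 4752 = 0.9429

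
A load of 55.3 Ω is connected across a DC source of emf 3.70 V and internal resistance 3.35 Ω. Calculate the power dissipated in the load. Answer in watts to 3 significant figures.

0.220 W

The internal resistance and the load are in series, so the same I flows through both; get I from ε/(r+R), then I²R for the load.
I = ε / (r + R) = 3.70 / (3.35 + 55.3) = 0.06309 A
P_load = I² R = (0.06309)² × 55.3 = 0.2201 W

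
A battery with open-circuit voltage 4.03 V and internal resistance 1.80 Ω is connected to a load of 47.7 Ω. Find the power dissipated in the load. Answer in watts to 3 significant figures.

Load and internal resistance form a series loop — compute the loop current, then the load power via I²R.
I = ε / (r + R) = 4.03 / (1.80 + 47.7) = 0.08141 A
P_load = I² R = (0.08141)² × 47.7 = 0.3162 W

0.316 W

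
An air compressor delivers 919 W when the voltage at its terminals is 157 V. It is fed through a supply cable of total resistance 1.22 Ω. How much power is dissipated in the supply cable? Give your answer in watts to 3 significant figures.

The supply cable and load are in series, so the same current flows in both; the loss is I²R_line.
I = P / V = 919 / 157 = 5.854 A through the supply cable.
P_line = I² R_line = (5.854)² × 1.22 = 41.80 W

41.8 W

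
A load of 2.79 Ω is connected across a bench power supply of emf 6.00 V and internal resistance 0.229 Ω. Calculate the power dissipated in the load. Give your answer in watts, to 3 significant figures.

With r and R in series, I = ε/(r+R); the load dissipates I²R.
I = ε / (r + R) = 6.00 / (0.229 + 2.79) = 1.987 A
P_load = I² R = (1.987)² × 2.79 = 11.02 W

11.0 W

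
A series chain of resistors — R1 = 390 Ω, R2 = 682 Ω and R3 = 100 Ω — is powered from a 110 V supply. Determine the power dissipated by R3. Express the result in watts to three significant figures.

0.881 W

Every series element carries the same I. Get I from the total resistance, then P = I² × R3.
R_total = 390 + 682 + 100 = 1172 Ω
I = V / R_total = 110 / 1172 = 0.09386 A
P_R3 = I² × R3 = (0.09386)² × 100 = 0.8809 W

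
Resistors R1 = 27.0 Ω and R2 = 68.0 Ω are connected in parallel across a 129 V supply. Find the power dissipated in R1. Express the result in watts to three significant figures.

Parallel branches share the same voltage; P = V²/R gives the branch power in one step.
P_R1 = V² / R1 = (129)² / 27.0 Ω = 616.3 W

616 W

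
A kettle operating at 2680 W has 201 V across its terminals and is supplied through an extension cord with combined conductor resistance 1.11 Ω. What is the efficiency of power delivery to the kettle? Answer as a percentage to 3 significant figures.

93.1 %

I = P / V = 2680 / 201 = 13.33 A through the extension cord.
P_line = I² R_line = (13.33)² × 1.11 = 197.3 W
P_source = P_load + P_line = 2680 + 197.3 = 2877 W
η = P_load / P_source = 2680 / 2877 = 0.9314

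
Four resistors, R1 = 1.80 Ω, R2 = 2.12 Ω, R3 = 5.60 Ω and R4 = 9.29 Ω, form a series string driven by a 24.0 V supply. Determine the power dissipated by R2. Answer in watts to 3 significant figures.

Since the resistors are in series they all carry the loop current I = V/R_total; the power in any one is I²R.
R_total = 1.80 + 2.12 + 5.60 + 9.29 = 18.81 Ω
I = V / R_total = 24.0 / 18.81 = 1.276 A
P_R2 = I² × R2 = (1.276)² × 2.12 = 3.451 W

3.45 W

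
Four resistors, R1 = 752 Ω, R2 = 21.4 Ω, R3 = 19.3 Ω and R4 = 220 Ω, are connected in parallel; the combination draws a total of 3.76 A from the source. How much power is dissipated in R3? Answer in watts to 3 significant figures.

Parallel branches share V, not I — compute V via R_eq, then use V²/R for the target branch.
1/R_eq = 1/752 + 1/21.4 + 1/19.3 + 1/220 ⇒ R_eq = 9.577 Ω
V = I_total × R_eq = 3.760 × 9.577 = 36.01 V
P_R3 = V² / R3 = (36.01)² / 19.3 = 67.18 W

67.2 W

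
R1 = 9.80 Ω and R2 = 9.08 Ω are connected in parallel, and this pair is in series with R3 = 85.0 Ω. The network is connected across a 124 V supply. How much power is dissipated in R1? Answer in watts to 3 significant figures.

Combine R1 and R2 into their parallel equivalent first, reducing the network to two series resistors.
R_p = (9.80×9.08)/(9.80+9.08) = 4.713 Ω
R_total = R_p + 85.0 = 4.713 + 85.0 = 89.71 Ω
I = V / R_total = 124 / 89.71 = 1.382 A
Voltage across the parallel pair: V_p = I × R_p = 1.382 × 4.713 = 6.514 V
R1 has V_p across it, so P = V_p²/R1.
P_R1 = (6.514)² / 9.80 = 4.330 W

4.33 W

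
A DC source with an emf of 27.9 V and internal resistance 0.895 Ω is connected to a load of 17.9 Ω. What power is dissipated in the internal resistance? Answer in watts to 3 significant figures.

The internal resistance carries the same current as the load; P_int = I²r.
I = ε / (r + R) = 27.9 / (0.895 + 17.9) = 1.484 A
P_int = I² r = (1.484)² × 0.895 = 1.972 W

1.97 W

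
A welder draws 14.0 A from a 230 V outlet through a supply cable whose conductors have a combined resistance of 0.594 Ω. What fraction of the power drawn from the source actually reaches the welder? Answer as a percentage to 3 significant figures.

The supply cable carries the full 14.0 A.
P_line = I² R_line = (14.00)² × 0.594 = 116.4 W
P_source = V I = 230 × 14.00 = 3220 W; P_load = 3104 W
η = P_load / P_source = 3104 / 3220 = 0.9638

96.4 %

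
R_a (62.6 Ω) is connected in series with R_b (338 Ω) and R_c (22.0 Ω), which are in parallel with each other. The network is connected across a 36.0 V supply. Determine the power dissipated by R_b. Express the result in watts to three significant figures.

First combine the parallel branches into one equivalent R_p, then R_a + R_p is a series pair.
R_p = (338×22.0)/(338+22.0) = 20.66 Ω
R_total = 62.6 + 20.66 = 83.26 Ω
I = V / R_total = 36.0 / 83.26 = 0.4324 A
Voltage across the parallel pair: V_p = I × R_p = 0.4324 × 20.66 = 8.932 V
R_b sees V_p directly, so P = V_p² / R_b.
P_R_b = (8.932)² / 338 = 0.2360 W

0.236 W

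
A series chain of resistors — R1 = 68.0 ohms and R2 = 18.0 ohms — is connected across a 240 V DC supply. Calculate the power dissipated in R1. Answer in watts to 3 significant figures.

Series elements share the same current, so find I first, then use P = I²R.
R_total = 68.0 + 18.0 = 86.00 Ω
I = V / R_total = 240 / 86.00 = 2.791 A
P_R1 = I² × R1 = (2.791)² × 68.0 = 529.6 W

530 W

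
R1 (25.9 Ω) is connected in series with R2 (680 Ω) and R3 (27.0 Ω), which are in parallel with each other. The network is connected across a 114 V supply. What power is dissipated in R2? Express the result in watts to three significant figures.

Reduce the parallel pair to R_p first; the network is then a simple series string.
R_p = (680×27.0)/(680+27.0) = 25.97 Ω
R_total = 25.9 + 25.97 = 51.87 Ω
I = V / R_total = 114 / 51.87 = 2.198 A
Voltage across the parallel pair: V_p = I × R_p = 2.198 × 25.97 = 57.08 V
With V_p across R2, its power is V_p²/R2.
P_R2 = (57.08)² / 680 = 4.791 W

4.79 W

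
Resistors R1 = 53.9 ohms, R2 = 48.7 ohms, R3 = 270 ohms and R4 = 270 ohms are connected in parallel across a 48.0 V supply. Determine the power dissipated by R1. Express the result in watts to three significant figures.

42.7 W

Each parallel branch sees the full supply voltage, so P = V²/R applies directly to the target branch.
P_R1 = V² / R1 = (48.0)² / 53.9 Ω = 42.75 W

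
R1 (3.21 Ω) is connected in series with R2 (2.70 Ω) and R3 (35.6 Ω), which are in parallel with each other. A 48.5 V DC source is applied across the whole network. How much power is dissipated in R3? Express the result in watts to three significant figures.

Reduce the parallel pair to R_p first; the network is then a simple series string.
R_p = (2.70×35.6)/(2.70+35.6) = 2.510 Ω
R_total = 3.21 + 2.510 = 5.720 Ω
I = V / R_total = 48.5 / 5.720 = 8.480 A
Voltage across the parallel pair: V_p = I × R_p = 8.480 × 2.510 = 21.28 V
With V_p across R3, its power is V_p²/R3.
P_R3 = (21.28)² / 35.6 = 12.72 W

12.7 W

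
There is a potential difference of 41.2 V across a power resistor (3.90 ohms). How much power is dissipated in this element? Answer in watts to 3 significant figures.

435 W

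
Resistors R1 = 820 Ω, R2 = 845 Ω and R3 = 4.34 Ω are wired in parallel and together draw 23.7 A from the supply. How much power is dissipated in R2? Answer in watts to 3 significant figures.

12.3 W

Only the total current is stated, so first find the parallel equivalent to get the voltage across the combination.
1/R_eq = 1/820 + 1/845 + 1/4.34 ⇒ R_eq = 4.295 Ω
V = I_total × R_eq = 23.70 × 4.295 = 101.8 V
P_R2 = V² / R2 = (101.8)² / 845 = 12.26 W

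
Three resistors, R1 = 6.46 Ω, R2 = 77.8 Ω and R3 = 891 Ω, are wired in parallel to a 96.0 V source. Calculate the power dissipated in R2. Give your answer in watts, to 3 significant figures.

118 W

Parallel branches share the same voltage; P = V²/R gives the branch power in one step.
P_R2 = V² / R2 = (96.0)² / 77.8 Ω = 118.5 W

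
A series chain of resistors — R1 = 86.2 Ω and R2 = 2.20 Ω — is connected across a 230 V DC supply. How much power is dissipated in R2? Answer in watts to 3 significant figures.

In a series string the same current flows through every resistor — find that current, then P = I²R for the one we want.
R_total = 86.2 + 2.20 = 88.40 Ω
I = V / R_total = 230 / 88.40 = 2.602 A
P_R2 = I² × R2 = (2.602)² × 2.20 = 14.89 W

14.9 W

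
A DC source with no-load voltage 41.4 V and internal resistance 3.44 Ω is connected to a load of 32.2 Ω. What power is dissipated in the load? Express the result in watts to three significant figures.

43.4 W

Find the circuit current first, then P = I²R for the load (series elements share I).
I = ε / (r + R) = 41.4 / (3.44 + 32.2) = 1.162 A
P_load = I² R = (1.162)² × 32.2 = 43.45 W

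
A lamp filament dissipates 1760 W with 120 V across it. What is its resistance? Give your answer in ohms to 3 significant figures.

8.18 Ω

Inverting the appropriate power form: R = V² / P.
R = (120)² / 1760 = 8.182 Ω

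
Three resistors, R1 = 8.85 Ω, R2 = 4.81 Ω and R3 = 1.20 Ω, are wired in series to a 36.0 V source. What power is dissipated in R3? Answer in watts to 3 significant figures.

7.04 W

The current is common to all series resistors; compute it, then apply P = I²R for the target.
R_total = 8.85 + 4.81 + 1.20 = 14.86 Ω
I = V / R_total = 36.0 / 14.86 = 2.423 A
P_R3 = I² × R3 = (2.423)² × 1.20 = 7.043 W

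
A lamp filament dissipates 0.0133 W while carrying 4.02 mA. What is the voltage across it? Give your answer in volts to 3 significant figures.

3.31 V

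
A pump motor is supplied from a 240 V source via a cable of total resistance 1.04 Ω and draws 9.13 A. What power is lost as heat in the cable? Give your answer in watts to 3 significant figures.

Only the current and the line resistance are needed for the I²R loss.
The cable carries the full 9.13 A.
P_line = I² R_line = (9.130)² × 1.04 = 86.69 W

86.7 W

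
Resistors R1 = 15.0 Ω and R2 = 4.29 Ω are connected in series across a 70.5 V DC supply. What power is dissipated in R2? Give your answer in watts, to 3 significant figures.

Since the resistors are in series they all carry the loop current I = V/R_total; the power in any one is I²R.
R_total = 15.0 + 4.29 = 19.29 Ω
I = V / R_total = 70.5 / 19.29 = 3.655 A
P_R2 = I² × R2 = (3.655)² × 4.29 = 57.30 W

57.3 W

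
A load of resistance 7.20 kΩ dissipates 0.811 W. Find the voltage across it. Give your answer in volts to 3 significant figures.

From P = V I = I²R = V²/R, with the two given quantities we get V = √(P R).
V = √(0.811 × 7200) = 76.41 V

76.4 V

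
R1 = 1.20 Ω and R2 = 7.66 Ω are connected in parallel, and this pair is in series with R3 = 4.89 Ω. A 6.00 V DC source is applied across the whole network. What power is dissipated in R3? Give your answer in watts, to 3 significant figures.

First find R_p for the parallel pair, then treat R_p + R3 as a series loop.
R_p = (1.20×7.66)/(1.20+7.66) = 1.037 Ω
R_total = R_p + 4.89 = 1.037 + 4.89 = 5.927 Ω
I = V / R_total = 6.00 / 5.927 = 1.012 A
R3 is the series element, so its power is I²R.
P_R3 = (1.012)² × 4.89 = 5.010 W

5.01 W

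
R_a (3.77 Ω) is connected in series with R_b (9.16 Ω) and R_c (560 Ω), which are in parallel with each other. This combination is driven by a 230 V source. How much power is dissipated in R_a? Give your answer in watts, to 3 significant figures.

1220 W

Reduce the parallel pair to R_p first; the network is then a simple series string.
R_p = (9.16×560)/(9.16+560) = 9.013 Ω
R_total = 3.77 + 9.013 = 12.78 Ω
I = V / R_total = 230 / 12.78 = 17.99 A
All the current flows through R_a; use P = I²R.
P_R_a = (17.99)² × 3.77 = 1221 W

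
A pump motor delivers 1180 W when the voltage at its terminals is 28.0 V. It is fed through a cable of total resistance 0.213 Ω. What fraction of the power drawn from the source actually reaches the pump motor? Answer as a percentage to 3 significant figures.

I = P / V = 1180 / 28.0 = 42.14 A through the cable.
P_line = I² R_line = (42.14)² × 0.213 = 378.3 W
P_source = P_load + P_line = 1180 + 378.3 = 1558 W
η = P_load / P_source = 1180 / 1558 = 0.7572

75.7 %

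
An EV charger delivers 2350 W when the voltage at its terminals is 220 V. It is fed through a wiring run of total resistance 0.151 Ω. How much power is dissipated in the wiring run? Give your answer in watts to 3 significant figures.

Only the current and the line resistance are needed for the I²R loss.
I = P / V = 2350 / 220 = 10.68 A through the wiring run.
P_line = I² R_line = (10.68)² × 0.151 = 17.23 W

17.2 W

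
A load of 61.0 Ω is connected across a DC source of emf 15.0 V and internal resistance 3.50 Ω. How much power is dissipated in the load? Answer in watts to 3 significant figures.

Load and internal resistance form a series loop — compute the loop current, then the load power via I²R.
I = ε / (r + R) = 15.0 / (3.50 + 61.0) = 0.2326 A
P_load = I² R = (0.2326)² × 61.0 = 3.299 W

3.30 W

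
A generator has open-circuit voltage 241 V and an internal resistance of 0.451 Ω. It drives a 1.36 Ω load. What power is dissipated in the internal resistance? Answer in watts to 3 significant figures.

r is in series with the load, so it carries the full circuit current — the loss in it is I²r.
I = ε / (r + R) = 241 / (0.451 + 1.36) = 133.1 A
P_int = I² r = (133.1)² × 0.451 = 7987 W

7990 W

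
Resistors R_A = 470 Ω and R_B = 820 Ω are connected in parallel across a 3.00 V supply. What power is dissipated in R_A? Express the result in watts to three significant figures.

R_A sits directly across the source, so P = V²/R with V = 3.00 V.
P_R_A = V² / R_A = (3.00)² / 470 Ω = 0.01915 W

0.0191 W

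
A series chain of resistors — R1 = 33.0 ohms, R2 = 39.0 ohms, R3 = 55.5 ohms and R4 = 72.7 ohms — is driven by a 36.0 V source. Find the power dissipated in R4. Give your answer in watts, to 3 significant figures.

In a series string the same current flows through every resistor — find that current, then P = I²R for the one we want.
R_total = 33.0 + 39.0 + 55.5 + 72.7 = 200.2 Ω
I = V / R_total = 36.0 / 200.2 = 0.1798 A
P_R4 = I² × R4 = (0.1798)² × 72.7 = 2.351 W

2.35 W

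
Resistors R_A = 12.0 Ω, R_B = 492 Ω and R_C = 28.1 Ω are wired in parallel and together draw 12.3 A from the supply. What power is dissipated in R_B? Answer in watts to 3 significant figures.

21.0 W

Only the total current is stated, so first find the parallel equivalent to get the voltage across the combination.
1/R_eq = 1/12.0 + 1/492 + 1/28.1 ⇒ R_eq = 8.268 Ω
V = I_total × R_eq = 12.30 × 8.268 = 101.7 V
P_R_B = V² / R_B = (101.7)² / 492 = 21.02 W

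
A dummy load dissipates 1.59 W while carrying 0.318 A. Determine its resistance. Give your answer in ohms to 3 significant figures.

Inverting the appropriate power form: R = P / I².
R = 1.59 / (0.3180)² = 15.72 Ω

15.7 Ω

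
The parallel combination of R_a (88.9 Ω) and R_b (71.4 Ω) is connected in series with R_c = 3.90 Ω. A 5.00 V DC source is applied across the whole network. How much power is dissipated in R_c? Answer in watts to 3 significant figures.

Reduce the parallel combination to a single R_p; the circuit then becomes R_p in series with the remaining resistor.
R_p = (88.9×71.4)/(88.9+71.4) = 39.60 Ω
R_total = R_p + 3.90 = 39.60 + 3.90 = 43.50 Ω
I = V / R_total = 5.00 / 43.50 = 0.1149 A
R_c carries the full series current, so P = I²R.
P_R_c = (0.1149)² × 3.90 = 0.05153 W

0.0515 W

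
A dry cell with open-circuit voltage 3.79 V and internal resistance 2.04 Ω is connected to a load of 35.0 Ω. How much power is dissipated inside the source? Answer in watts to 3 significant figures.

Internal loss is I²r, with I set by the total series resistance r+R.
I = ε / (r + R) = 3.79 / (2.04 + 35.0) = 0.1023 A
P_int = I² r = (0.1023)² × 2.04 = 0.02136 W

0.0214 W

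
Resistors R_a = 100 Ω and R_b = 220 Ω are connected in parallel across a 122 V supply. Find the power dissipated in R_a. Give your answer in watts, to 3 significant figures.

Parallel branches share the same voltage; P = V²/R gives the branch power in one step.
P_R_a = V² / R_a = (122)² / 100 Ω = 148.8 W

149 W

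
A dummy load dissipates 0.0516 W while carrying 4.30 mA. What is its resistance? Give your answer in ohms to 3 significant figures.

Inverting the appropriate power form: R = P / I².
R = 0.0516 / (0.004300)² = 2791 Ω

2790 Ω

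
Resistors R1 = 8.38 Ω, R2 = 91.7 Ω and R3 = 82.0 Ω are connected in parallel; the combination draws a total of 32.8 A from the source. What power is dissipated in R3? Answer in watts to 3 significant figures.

647 W

The branches share the same voltage, but only the total current is given — find V from the equivalent resistance first.
1/R_eq = 1/8.38 + 1/91.7 + 1/82.0 ⇒ R_eq = 7.021 Ω
V = I_total × R_eq = 32.80 × 7.021 = 230.3 V
P_R3 = V² / R3 = (230.3)² / 82.0 = 646.7 W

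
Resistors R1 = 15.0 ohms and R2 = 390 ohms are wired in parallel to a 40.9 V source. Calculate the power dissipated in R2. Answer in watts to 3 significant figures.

R2 sits directly across the source, so P = V²/R with V = 40.9 V.
P_R2 = V² / R2 = (40.9)² / 390 Ω = 4.289 W

4.29 W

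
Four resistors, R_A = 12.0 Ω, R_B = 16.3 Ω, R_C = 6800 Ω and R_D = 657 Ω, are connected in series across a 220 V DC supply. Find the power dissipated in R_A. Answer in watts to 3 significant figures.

0.0104 W

Since the resistors are in series they all carry the loop current I = V/R_total; the power in any one is I²R.
R_total = 12.0 + 16.3 + 6800 + 657 = 7485 Ω
I = V / R_total = 220 / 7485 = 0.02939 A
P_R_A = I² × R_A = (0.02939)² × 12.0 = 0.01037 W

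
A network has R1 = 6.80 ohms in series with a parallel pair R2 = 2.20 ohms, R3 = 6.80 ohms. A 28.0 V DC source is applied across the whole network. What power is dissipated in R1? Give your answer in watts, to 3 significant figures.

Reduce the parallel pair to R_p first; the network is then a simple series string.
R_p = (2.20×6.80)/(2.20+6.80) = 1.662 Ω
R_total = 6.80 + 1.662 = 8.462 Ω
I = V / R_total = 28.0 / 8.462 = 3.309 A
R1 carries the full series current, so P = I²R.
P_R1 = (3.309)² × 6.80 = 74.45 W

74.4 W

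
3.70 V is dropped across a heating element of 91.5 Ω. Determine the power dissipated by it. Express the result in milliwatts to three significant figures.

We know the drop across the element and its resistance — P = V²/R, one step.
P = (3.70 V)² / 91.5 Ω = 0.1496 W

150 mW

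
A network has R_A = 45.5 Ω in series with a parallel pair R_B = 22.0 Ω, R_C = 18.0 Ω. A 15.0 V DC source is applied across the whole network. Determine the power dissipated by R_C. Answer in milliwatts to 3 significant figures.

399 mW

Reduce the parallel pair to R_p first; the network is then a simple series string.
R_p = (22.0×18.0)/(22.0+18.0) = 9.900 Ω
R_total = 45.5 + 9.900 = 55.40 Ω
I = V / R_total = 15.0 / 55.40 = 0.2708 A
Voltage across the parallel pair: V_p = I × R_p = 0.2708 × 9.900 = 2.681 V
R_C sees V_p directly, so P = V_p² / R_C.
P_R_C = (2.681)² / 18.0 = 0.3992 W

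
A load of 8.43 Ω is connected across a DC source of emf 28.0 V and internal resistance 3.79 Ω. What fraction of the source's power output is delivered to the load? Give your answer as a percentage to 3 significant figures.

Both r and R carry the same current, so the power split is just the resistance split: η = R/(R+r).
η = R / (R + r) = 8.43 / (8.43 + 3.79) = 0.6899

69.0 %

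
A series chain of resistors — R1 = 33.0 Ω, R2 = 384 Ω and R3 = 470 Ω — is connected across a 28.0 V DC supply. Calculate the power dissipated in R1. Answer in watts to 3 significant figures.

0.0329 W

The current is common to all series resistors; compute it, then apply P = I²R for the target.
R_total = 33.0 + 384 + 470 = 887.0 Ω
I = V / R_total = 28.0 / 887.0 = 0.03157 A
P_R1 = I² × R1 = (0.03157)² × 33.0 = 0.03288 W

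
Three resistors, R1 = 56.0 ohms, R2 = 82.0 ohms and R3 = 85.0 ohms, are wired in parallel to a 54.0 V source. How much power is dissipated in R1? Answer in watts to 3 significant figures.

52.1 W

Parallel branches share the same voltage; P = V²/R gives the branch power in one step.
P_R1 = V² / R1 = (54.0)² / 56.0 Ω = 52.07 W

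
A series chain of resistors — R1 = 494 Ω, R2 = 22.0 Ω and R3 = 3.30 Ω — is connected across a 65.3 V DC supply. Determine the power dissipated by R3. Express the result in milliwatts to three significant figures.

Since the resistors are in series they all carry the loop current I = V/R_total; the power in any one is I²R.
R_total = 494 + 22.0 + 3.30 = 519.3 Ω
I = V / R_total = 65.3 / 519.3 = 0.1257 A
P_R3 = I² × R3 = (0.1257)² × 3.30 = 0.05218 W

52.2 mW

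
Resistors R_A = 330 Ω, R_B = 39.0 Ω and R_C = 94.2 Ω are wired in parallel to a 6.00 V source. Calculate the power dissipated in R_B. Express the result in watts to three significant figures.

Parallel branches share the same voltage; P = V²/R gives the branch power in one step.
P_R_B = V² / R_B = (6.00)² / 39.0 Ω = 0.9231 W

0.923 W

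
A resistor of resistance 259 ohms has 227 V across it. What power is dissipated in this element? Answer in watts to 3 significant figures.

We know the drop across the element and its resistance — P = V²/R, one step.
P = (227 V)² / 259 Ω = 199.0 W

199 W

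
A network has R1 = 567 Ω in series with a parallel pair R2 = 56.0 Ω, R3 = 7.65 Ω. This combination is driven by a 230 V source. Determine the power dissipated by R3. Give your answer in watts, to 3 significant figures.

0.952 W

First combine the parallel branches into one equivalent R_p, then R1 + R_p is a series pair.
R_p = (56.0×7.65)/(56.0+7.65) = 6.731 Ω
R_total = 567 + 6.731 = 573.7 Ω
I = V / R_total = 230 / 573.7 = 0.4009 A
Voltage across the parallel pair: V_p = I × R_p = 0.4009 × 6.731 = 2.698 V
With V_p across R3, its power is V_p²/R3.
P_R3 = (2.698)² / 7.65 = 0.9517 W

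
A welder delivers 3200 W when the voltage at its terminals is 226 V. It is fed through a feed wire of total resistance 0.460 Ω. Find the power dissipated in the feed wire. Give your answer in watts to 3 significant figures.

92.2 W

Only the current and the line resistance are needed for the I²R loss.
I = P / V = 3200 / 226 = 14.16 A through the feed wire.
P_line = I² R_line = (14.16)² × 0.460 = 92.22 W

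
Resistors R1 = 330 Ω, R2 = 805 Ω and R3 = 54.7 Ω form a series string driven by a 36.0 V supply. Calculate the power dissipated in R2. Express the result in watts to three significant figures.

Every series element carries the same I. Get I from the total resistance, then P = I² × R2.
R_total = 330 + 805 + 54.7 = 1190 Ω
I = V / R_total = 36.0 / 1190 = 0.03026 A
P_R2 = I² × R2 = (0.03026)² × 805 = 0.7371 W

0.737 W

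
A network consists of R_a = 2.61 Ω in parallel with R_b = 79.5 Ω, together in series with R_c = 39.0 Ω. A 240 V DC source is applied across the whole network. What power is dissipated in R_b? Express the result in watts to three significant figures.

2.68 W

Collapse the R_a‖R_b pair into one equivalent R_p; then R_p and R_c form a series string.
R_p = (2.61×79.5)/(2.61+79.5) = 2.527 Ω
R_total = R_p + 39.0 = 2.527 + 39.0 = 41.53 Ω
I = V / R_total = 240 / 41.53 = 5.779 A
Voltage across the parallel pair: V_p = I × R_p = 5.779 × 2.527 = 14.60 V
R_b sits across V_p; its power is V_p²/R.
P_R_b = (14.60)² / 79.5 = 2.683 W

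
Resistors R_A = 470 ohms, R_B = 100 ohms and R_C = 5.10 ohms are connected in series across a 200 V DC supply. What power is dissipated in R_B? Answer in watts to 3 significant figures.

12.1 W

Every series element carries the same I. Get I from the total resistance, then P = I² × R_B.
R_total = 470 + 100 + 5.10 = 575.1 Ω
I = V / R_total = 200 / 575.1 = 0.3478 A
P_R_B = I² × R_B = (0.3478)² × 100 = 12.09 W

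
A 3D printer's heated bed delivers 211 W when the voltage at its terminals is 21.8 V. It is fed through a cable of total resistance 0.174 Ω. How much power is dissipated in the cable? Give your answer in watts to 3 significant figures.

16.3 W

The cable is a series resistance carrying the load current; its dissipation is I²R_line.
I = P / V = 211 / 21.8 = 9.679 A through the cable.
P_line = I² R_line = (9.679)² × 0.174 = 16.30 W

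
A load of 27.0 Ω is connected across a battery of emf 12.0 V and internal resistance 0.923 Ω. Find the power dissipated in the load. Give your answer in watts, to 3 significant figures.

4.99 W

Load and internal resistance form a series loop — compute the loop current, then the load power via I²R.
I = ε / (r + R) = 12.0 / (0.923 + 27.0) = 0.4298 A
P_load = I² R = (0.4298)² × 27.0 = 4.987 W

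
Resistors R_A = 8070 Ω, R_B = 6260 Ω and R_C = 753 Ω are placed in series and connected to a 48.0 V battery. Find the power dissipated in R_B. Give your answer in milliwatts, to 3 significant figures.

The current is common to all series resistors; compute it, then apply P = I²R for the target.
R_total = 8070 + 6260 + 753 = 15080 Ω
I = V / R_total = 48.0 / 15080 = 0.003182 A
P_R_B = I² × R_B = (0.003182)² × 6260 = 0.06340 W

63.4 mW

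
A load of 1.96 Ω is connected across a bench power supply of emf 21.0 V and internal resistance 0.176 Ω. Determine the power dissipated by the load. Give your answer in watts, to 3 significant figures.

189 W

Find the circuit current first, then P = I²R for the load (series elements share I).
I = ε / (r + R) = 21.0 / (0.176 + 1.96) = 9.831 A
P_load = I² R = (9.831)² × 1.96 = 189.4 W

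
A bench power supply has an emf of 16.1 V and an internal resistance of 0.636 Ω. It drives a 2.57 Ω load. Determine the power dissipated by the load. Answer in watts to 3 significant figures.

64.8 W

With r and R in series, I = ε/(r+R); the load dissipates I²R.
I = ε / (r + R) = 16.1 / (0.636 + 2.57) = 5.022 A
P_load = I² R = (5.022)² × 2.57 = 64.81 W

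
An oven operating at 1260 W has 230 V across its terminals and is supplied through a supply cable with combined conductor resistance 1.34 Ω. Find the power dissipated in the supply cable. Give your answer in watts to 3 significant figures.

40.2 W

The supply cable and load are in series, so the same current flows in both; the loss is I²R_line.
I = P / V = 1260 / 230 = 5.478 A through the supply cable.
P_line = I² R_line = (5.478)² × 1.34 = 40.22 W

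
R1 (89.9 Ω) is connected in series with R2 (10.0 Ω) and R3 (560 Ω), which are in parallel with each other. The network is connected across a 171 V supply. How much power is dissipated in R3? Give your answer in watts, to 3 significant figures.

Reduce the parallel pair to R_p first; the network is then a simple series string.
R_p = (10.0×560)/(10.0+560) = 9.825 Ω
R_total = 89.9 + 9.825 = 99.72 Ω
I = V / R_total = 171 / 99.72 = 1.715 A
Voltage across the parallel pair: V_p = I × R_p = 1.715 × 9.825 = 16.85 V
R3 is across V_p, so use P = V²/R for that branch.
P_R3 = (16.85)² / 560 = 0.5068 W

0.507 W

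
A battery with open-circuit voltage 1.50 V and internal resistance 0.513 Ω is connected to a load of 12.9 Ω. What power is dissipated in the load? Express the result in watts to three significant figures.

With r and R in series, I = ε/(r+R); the load dissipates I²R.
I = ε / (r + R) = 1.50 / (0.513 + 12.9) = 0.1118 A
P_load = I² R = (0.1118)² × 12.9 = 0.1613 W

0.161 W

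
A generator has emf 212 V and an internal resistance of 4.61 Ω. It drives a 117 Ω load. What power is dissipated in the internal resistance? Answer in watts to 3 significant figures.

14.0 W

r is in series with the load, so it carries the full circuit current — the loss in it is I²r.
I = ε / (r + R) = 212 / (4.61 + 117) = 1.743 A
P_int = I² r = (1.743)² × 4.61 = 14.01 W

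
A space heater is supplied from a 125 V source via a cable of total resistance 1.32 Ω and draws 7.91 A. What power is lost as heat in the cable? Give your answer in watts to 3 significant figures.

The cable and load are in series, so the same current flows in both; the loss is I²R_line.
The cable carries the full 7.91 A.
P_line = I² R_line = (7.910)² × 1.32 = 82.59 W

82.6 W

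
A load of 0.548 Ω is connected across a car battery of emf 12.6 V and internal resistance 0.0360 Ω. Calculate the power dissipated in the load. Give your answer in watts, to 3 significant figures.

255 W

The internal resistance and the load are in series, so the same I flows through both; get I from ε/(r+R), then I²R for the load.
I = ε / (r + R) = 12.6 / (0.0360 + 0.548) = 21.58 A
P_load = I² R = (21.58)² × 0.548 = 255.1 W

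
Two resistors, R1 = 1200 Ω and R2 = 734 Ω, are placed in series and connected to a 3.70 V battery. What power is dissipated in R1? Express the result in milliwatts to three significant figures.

In a series string the same current flows through every resistor — find that current, then P = I²R for the one we want.
R_total = 1200 + 734 = 1934 Ω
I = V / R_total = 3.70 / 1934 = 0.001913 A
P_R1 = I² × R1 = (0.001913)² × 1200 = 0.004392 W

4.39 mW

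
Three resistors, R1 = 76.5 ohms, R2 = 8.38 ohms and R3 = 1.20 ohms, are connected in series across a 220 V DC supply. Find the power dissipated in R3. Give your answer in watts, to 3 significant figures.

Every series element carries the same I. Get I from the total resistance, then P = I² × R3.
R_total = 76.5 + 8.38 + 1.20 = 86.08 Ω
I = V / R_total = 220 / 86.08 = 2.556 A
P_R3 = I² × R3 = (2.556)² × 1.20 = 7.838 W

7.84 W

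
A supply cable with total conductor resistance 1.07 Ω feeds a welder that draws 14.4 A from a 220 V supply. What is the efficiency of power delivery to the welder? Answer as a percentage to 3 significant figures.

93.0 %

The supply cable carries the full 14.4 A.
P_line = I² R_line = (14.40)² × 1.07 = 221.9 W
P_source = V I = 220 × 14.40 = 3168 W; P_load = 2946 W
η = P_load / P_source = 2946 / 3168 = 0.9300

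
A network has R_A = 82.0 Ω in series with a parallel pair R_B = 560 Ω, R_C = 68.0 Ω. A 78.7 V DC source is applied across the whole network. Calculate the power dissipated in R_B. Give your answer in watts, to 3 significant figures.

2.00 W

Collapse R_B‖R_C to a single equivalent, reducing the network to two series elements.
R_p = (560×68.0)/(560+68.0) = 60.64 Ω
R_total = 82.0 + 60.64 = 142.6 Ω
I = V / R_total = 78.7 / 142.6 = 0.5518 A
Voltage across the parallel pair: V_p = I × R_p = 0.5518 × 60.64 = 33.46 V
With V_p across R_B, its power is V_p²/R_B.
P_R_B = (33.46)² / 560 = 1.999 W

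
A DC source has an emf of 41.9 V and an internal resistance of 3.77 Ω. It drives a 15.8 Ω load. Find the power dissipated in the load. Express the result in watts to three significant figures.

72.4 W

Find the circuit current first, then P = I²R for the load (series elements share I).
I = ε / (r + R) = 41.9 / (3.77 + 15.8) = 2.141 A
P_load = I² R = (2.141)² × 15.8 = 72.43 W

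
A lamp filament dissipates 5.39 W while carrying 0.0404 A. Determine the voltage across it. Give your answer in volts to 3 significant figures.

Rearranging the power relation for the two known quantities gives V = P / I.
V = 5.39 / 0.04040 = 133.4 V

133 V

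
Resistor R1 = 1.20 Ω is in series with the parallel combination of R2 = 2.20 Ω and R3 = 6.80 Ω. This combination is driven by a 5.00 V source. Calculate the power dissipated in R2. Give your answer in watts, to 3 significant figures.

3.83 W

First combine the parallel branches into one equivalent R_p, then R1 + R_p is a series pair.
R_p = (2.20×6.80)/(2.20+6.80) = 1.662 Ω
R_total = 1.20 + 1.662 = 2.862 Ω
I = V / R_total = 5.00 / 2.862 = 1.747 A
Voltage across the parallel pair: V_p = I × R_p = 1.747 × 1.662 = 2.904 V
R2 is across V_p, so use P = V²/R for that branch.
P_R2 = (2.904)² / 2.20 = 3.833 W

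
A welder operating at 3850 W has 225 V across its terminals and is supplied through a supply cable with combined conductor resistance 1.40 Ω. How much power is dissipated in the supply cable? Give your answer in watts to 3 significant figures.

Only the current and the line resistance are needed for the I²R loss.
I = P / V = 3850 / 225 = 17.11 A through the supply cable.
P_line = I² R_line = (17.11)² × 1.40 = 409.9 W

410 W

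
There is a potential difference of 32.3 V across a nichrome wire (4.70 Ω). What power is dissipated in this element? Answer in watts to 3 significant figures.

222 W

With V across and R both known, P = V²/R gives the dissipation directly.
P = (32.3 V)² / 4.70 Ω = 222.0 W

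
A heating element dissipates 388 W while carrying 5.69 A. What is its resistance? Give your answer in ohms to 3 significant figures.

From P = V I = I²R = V²/R, with the two given quantities we get R = P / I².
R = 388 / (5.690)² = 11.98 Ω

12.0 Ω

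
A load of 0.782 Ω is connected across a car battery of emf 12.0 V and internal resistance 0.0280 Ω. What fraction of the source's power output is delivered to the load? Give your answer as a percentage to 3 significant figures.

96.5 %

The source delivers εI, of which I²R reaches the load and I²r is lost; since I is common, η = R/(R+r).
η = R / (R + r) = 0.782 / (0.782 + 0.0280) = 0.9654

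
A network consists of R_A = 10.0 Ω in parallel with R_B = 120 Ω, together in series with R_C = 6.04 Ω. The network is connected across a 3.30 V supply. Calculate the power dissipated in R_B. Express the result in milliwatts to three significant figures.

33.2 mW

Reduce the parallel combination to a single R_p; the circuit then becomes R_p in series with the remaining resistor.
R_p = (10.0×120)/(10.0+120) = 9.231 Ω
R_total = R_p + 6.04 = 9.231 + 6.04 = 15.27 Ω
I = V / R_total = 3.30 / 15.27 = 0.2161 A
Voltage across the parallel pair: V_p = I × R_p = 0.2161 × 9.231 = 1.995 V
Use P = V²/R for R_B with V = V_p.
P_R_B = (1.995)² / 120 = 0.03316 W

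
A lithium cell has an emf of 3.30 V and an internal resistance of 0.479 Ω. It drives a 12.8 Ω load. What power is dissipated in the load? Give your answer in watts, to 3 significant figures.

0.791 W

Find the circuit current first, then P = I²R for the load (series elements share I).
I = ε / (r + R) = 3.30 / (0.479 + 12.8) = 0.2485 A
P_load = I² R = (0.2485)² × 12.8 = 0.7905 W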